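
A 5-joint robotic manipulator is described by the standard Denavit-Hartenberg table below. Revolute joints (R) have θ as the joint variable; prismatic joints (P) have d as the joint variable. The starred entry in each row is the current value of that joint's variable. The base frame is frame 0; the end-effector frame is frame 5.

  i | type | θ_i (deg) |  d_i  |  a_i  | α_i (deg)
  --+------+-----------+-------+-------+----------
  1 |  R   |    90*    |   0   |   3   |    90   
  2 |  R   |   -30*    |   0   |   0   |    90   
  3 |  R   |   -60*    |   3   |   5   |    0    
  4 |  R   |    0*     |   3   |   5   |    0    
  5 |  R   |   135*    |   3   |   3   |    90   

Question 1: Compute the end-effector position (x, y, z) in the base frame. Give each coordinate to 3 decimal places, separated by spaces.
after link 1: o_1 = (0.0000, 3.0000, 0.0000)
after link 2: o_2 = (0.0000, 3.0000, 0.0000)
after link 3: o_3 = (-4.3301, 3.6651, -3.8481)
after link 4: o_4 = (-8.6603, 4.3301, -7.6962)
after link 5: o_5 = (-5.7625, 3.5026, -10.6825)

-5.762 3.503 -10.682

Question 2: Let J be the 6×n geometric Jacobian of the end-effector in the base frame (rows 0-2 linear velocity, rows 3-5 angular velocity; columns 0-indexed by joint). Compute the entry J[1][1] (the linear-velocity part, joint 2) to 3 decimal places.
axis z_1 = (1.0000,-0.0000,0.0000); lever o_n−o_1 = (-5.7625,0.5026,-10.6825)
cross product → J_v[:, 1] = (0.0000,10.6825,0.5026)
J_ω[:, 1] = z_1
entry J[1][1] = 10.6825

10.682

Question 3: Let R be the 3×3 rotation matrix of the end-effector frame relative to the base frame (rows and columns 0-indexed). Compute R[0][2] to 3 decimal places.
-0.259

End-effector z-axis (col 2 of R) = (-0.2588,0.8365,-0.4830)
R[0][2] = -0.2588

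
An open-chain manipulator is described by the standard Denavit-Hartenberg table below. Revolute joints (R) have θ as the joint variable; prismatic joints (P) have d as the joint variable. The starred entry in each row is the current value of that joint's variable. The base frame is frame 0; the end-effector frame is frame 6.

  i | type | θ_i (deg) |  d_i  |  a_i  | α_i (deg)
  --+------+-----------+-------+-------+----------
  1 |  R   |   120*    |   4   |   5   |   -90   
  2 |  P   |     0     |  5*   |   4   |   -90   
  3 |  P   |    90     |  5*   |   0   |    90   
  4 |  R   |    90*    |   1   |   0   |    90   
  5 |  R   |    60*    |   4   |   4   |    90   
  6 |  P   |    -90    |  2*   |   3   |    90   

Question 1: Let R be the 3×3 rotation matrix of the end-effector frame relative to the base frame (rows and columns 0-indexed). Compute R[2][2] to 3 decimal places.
0.500

End-effector z-axis (col 2 of R) = (0.4330,-0.7500,0.5000)
R[2][2] = 0.5000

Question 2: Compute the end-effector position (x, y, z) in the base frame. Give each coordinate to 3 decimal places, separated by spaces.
-9.696 8.794 -4.732

after link 1: o_1 = (-2.5000, 4.3301, 4.0000)
after link 2: o_2 = (-8.8301, 5.2942, 4.0000)
after link 3: o_3 = (-8.8301, 5.2942, -1.0000)
after link 4: o_4 = (-9.3301, 6.1603, -1.0000)
after link 5: o_5 = (-7.5981, 11.1603, -3.0000)
after link 6: o_6 = (-9.6962, 8.7942, -4.7321)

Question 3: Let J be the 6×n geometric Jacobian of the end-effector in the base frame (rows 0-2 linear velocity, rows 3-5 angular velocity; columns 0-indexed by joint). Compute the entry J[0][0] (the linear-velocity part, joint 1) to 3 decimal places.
-8.794

axis z_0 = ẑ; lever o_n−o_0 = (-9.6962,8.7942,-4.7321)
cross product → J_v[:, 0] = (-8.7942,-9.6962,0.0000)
J_ω[:, 0] = z_0
entry J[0][0] = -8.7942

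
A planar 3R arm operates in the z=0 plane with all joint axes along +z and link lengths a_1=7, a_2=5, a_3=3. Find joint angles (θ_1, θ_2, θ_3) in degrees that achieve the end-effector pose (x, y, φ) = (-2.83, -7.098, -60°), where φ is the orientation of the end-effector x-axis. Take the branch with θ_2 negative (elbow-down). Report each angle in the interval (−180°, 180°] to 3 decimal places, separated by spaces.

-89.999 -120.002 150.001

wrist centre = target − a_3·(cos φ, sin φ) = (-4.3300, -4.4999)
cos θ_2 = (38.9982−7²−5²)/(2·7·5) = -0.5000; θ_2 = -120.0017° (elbow-down)
β = atan2(-4.4999,-4.3300) = -133.8975°; ψ = atan2(-4.3301,4.4999) = -43.8982°
θ_1 = β − ψ = -89.9993°
θ_3 = φ − θ_1 − θ_2 = 150.0010° (wrapped to (-180°,180°])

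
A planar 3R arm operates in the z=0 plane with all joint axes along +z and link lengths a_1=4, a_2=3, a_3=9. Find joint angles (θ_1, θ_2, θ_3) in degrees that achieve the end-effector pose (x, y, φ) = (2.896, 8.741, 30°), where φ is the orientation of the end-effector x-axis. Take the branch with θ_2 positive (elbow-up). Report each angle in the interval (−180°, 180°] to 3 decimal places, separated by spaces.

120.011 44.972 -134.984

wrist centre = target − a_3·(cos φ, sin φ) = (-4.8982, 4.2410)
cos θ_2 = (41.9787−4²−3²)/(2·4·3) = 0.7074; θ_2 = 44.9724° (elbow-up)
β = atan2(4.2410,-4.8982) = 139.1132°; ψ = atan2(2.1203,6.1223) = 19.1021°
θ_1 = β − ψ = 120.0111°
θ_3 = φ − θ_1 − θ_2 = -134.9836° (wrapped to (-180°,180°])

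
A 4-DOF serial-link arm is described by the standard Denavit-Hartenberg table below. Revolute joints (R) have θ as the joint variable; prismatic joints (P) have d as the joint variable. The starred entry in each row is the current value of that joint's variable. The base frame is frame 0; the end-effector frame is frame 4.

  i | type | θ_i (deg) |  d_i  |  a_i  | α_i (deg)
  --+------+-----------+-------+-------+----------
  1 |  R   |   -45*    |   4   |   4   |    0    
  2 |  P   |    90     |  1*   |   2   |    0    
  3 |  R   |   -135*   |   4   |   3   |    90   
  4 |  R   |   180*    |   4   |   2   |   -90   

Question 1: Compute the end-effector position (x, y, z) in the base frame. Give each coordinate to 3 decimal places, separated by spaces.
after link 1: o_1 = (2.8284, -2.8284, 4.0000)
after link 2: o_2 = (4.2426, -1.4142, 5.0000)
after link 3: o_3 = (4.2426, -4.4142, 9.0000)
after link 4: o_4 = (0.2426, -2.4142, 9.0000)

0.243 -2.414 9.000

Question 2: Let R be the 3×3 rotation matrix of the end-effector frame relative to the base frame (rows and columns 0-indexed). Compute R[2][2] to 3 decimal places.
-1.000

End-effector z-axis (col 2 of R) = (-0.0000,0.0000,-1.0000)
R[2][2] = -1.0000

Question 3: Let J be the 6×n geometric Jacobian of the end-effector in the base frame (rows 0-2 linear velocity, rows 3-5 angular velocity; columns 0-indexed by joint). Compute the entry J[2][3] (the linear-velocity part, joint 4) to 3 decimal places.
axis z_3 = (-1.0000,-0.0000,0.0000); lever o_n−o_3 = (-4.0000,2.0000,0.0000)
cross product → J_v[:, 3] = (-0.0000,-0.0000,-2.0000)
J_ω[:, 3] = z_3
entry J[2][3] = -2.0000

-2.000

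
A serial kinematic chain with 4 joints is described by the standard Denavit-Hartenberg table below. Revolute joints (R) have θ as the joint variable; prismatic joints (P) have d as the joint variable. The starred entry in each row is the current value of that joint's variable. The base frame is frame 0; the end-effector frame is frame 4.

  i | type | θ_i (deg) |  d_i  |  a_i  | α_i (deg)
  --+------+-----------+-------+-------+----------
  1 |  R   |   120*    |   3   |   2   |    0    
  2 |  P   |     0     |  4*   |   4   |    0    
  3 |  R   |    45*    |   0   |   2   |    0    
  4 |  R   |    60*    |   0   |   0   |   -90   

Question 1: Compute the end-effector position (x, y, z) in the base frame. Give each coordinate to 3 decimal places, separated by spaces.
-4.932 5.714 7.000

after link 1: o_1 = (-1.0000, 1.7321, 3.0000)
after link 2: o_2 = (-3.0000, 5.1962, 7.0000)
after link 3: o_3 = (-4.9319, 5.7138, 7.0000)
after link 4: o_4 = (-4.9319, 5.7138, 7.0000)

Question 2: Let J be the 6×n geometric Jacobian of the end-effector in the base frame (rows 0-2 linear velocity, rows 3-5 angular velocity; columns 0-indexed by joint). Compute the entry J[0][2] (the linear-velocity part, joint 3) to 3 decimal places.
-0.518

axis z_2 = (0.0000,0.0000,1.0000); lever o_n−o_2 = (-1.9319,0.5176,0.0000)
cross product → J_v[:, 2] = (-0.5176,-1.9319,0.0000)
J_ω[:, 2] = z_2
entry J[0][2] = -0.5176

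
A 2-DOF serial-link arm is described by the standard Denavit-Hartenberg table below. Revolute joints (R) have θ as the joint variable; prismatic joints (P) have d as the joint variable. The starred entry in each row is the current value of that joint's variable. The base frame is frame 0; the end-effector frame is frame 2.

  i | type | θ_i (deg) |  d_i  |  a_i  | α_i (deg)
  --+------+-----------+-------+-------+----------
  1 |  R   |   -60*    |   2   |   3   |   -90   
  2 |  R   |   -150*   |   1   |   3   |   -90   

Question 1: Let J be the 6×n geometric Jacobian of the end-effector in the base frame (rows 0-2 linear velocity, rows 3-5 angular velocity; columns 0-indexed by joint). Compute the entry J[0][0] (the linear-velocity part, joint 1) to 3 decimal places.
-0.152

axis z_0 = ẑ; lever o_n−o_0 = (1.0670,0.1519,3.5000)
cross product → J_v[:, 0] = (-0.1519,1.0670,0.0000)
J_ω[:, 0] = z_0
entry J[0][0] = -0.1519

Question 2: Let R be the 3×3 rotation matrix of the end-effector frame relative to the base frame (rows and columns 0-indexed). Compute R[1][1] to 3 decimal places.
-0.500

End-effector y-axis (col 1 of R) = (-0.8660,-0.5000,-0.0000)
R[1][1] = -0.5000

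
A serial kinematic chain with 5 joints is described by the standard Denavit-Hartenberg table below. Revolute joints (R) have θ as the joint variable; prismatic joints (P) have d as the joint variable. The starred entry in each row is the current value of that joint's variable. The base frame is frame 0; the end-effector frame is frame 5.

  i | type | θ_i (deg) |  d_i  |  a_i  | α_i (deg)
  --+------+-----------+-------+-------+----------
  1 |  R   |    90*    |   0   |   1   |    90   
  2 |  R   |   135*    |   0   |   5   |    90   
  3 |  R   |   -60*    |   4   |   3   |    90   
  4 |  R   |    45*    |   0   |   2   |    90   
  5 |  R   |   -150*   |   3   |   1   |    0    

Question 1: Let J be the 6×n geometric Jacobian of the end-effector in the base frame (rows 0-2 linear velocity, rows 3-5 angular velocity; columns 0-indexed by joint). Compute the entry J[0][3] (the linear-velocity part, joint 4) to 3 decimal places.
axis z_3 = (-0.5000,0.6124,-0.6124); lever o_n−o_3 = (-2.2815,-2.2727,0.4067)
cross product → J_v[:, 3] = (-1.1427,1.6005,2.5335)
J_ω[:, 3] = z_3
entry J[0][3] = -1.1427

-1.143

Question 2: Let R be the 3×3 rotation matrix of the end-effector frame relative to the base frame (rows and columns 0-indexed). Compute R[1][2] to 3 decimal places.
End-effector z-axis (col 2 of R) = (-0.6124,-0.7500,-0.2500)
R[1][2] = -0.7500

-0.750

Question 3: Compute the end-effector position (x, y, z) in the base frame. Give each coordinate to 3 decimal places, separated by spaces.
-4.880 -3.040 7.831

after link 1: o_1 = (0.0000, 1.0000, 0.0000)
after link 2: o_2 = (-0.0000, -2.5355, 3.5355)
after link 3: o_3 = (-2.5981, -0.7678, 7.4246)
after link 4: o_4 = (-3.8228, -0.2678, 8.9246)
after link 5: o_5 = (-4.8796, -3.0405, 7.8313)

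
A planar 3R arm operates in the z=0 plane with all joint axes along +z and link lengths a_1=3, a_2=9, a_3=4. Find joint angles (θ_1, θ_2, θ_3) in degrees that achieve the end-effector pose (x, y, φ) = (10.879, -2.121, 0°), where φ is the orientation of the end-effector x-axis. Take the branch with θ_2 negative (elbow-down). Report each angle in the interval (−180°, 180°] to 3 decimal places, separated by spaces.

wrist centre = target − a_3·(cos φ, sin φ) = (6.8790, -2.1210)
cos θ_2 = (51.8193−3²−9²)/(2·3·9) = -0.7071; θ_2 = -134.9954° (elbow-down)
β = atan2(-2.1210,6.8790) = -17.1361°; ψ = atan2(-6.3645,-3.3635) = -117.8553°
θ_1 = β − ψ = 100.7192°
θ_3 = φ − θ_1 − θ_2 = 34.2762° (wrapped to (-180°,180°])

100.719 -134.995 34.276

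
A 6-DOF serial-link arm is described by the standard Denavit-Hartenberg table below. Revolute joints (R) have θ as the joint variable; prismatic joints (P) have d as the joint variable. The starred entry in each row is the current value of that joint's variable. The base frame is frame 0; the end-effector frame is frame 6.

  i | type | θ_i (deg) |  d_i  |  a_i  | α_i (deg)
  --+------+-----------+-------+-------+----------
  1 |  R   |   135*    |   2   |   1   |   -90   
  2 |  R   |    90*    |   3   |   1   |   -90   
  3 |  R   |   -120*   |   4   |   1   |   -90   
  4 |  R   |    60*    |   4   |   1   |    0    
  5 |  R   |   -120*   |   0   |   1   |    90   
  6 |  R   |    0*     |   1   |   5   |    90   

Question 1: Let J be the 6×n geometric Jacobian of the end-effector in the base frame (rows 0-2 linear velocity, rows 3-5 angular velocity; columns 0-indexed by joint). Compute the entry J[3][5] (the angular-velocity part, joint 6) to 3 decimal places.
axis z_5 = (0.8839,0.1768,-0.4330); lever o_n−o_5 = (2.4148,-4.4160,0.8170)
cross product → J_v[:, 5] = (-1.7678,-1.7678,-4.3301)
J_ω[:, 5] = z_5
entry J[3][5] = 0.8839

0.884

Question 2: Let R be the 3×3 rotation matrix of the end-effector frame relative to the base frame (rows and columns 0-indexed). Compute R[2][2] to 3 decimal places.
0.866

End-effector z-axis (col 2 of R) = (0.3536,0.3536,0.8660)
R[2][2] = 0.8660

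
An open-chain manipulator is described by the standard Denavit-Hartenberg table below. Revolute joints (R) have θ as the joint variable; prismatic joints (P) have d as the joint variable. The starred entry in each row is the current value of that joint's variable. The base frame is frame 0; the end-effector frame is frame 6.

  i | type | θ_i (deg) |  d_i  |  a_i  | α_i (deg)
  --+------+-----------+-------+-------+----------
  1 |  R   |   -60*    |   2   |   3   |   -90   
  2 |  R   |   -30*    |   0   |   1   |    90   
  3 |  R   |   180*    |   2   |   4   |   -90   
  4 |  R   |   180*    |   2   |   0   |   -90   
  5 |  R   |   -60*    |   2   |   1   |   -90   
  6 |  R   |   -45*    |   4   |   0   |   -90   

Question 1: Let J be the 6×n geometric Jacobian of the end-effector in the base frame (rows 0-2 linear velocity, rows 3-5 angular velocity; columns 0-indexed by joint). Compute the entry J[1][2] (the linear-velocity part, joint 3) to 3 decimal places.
-0.667

axis z_2 = (-0.2500,0.4330,0.8660); lever o_n−o_2 = (-1.7655,1.3260,3.4462)
cross product → J_v[:, 2] = (0.3439,-0.6675,0.4330)
J_ω[:, 2] = z_2
entry J[1][2] = -0.6675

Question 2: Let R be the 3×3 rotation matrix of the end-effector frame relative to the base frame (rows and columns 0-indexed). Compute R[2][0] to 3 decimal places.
0.789

End-effector x-axis (col 0 of R) = (-0.5540,-0.2652,0.7891)
R[2][0] = 0.7891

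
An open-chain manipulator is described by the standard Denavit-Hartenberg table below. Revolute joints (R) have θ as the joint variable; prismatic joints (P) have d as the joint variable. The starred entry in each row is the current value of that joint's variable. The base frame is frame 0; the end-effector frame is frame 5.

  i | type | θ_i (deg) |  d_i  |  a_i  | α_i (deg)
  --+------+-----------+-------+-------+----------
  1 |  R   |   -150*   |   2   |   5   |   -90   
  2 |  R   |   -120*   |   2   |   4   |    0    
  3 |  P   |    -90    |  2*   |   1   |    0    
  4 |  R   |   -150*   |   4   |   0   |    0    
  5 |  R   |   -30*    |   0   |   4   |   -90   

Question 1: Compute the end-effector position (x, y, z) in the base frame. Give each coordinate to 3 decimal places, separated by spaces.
-0.848 -9.727 6.964

after link 1: o_1 = (-4.3301, -2.5000, 2.0000)
after link 2: o_2 = (-1.5981, -3.2321, 5.4641)
after link 3: o_3 = (0.1519, -4.5311, 4.9641)
after link 4: o_4 = (2.1519, -7.9952, 4.9641)
after link 5: o_5 = (-0.8481, -9.7272, 6.9641)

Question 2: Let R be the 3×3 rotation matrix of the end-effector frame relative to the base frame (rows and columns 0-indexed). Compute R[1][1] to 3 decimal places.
End-effector y-axis (col 1 of R) = (-0.5000,0.8660,-0.0000)
R[1][1] = 0.8660

0.866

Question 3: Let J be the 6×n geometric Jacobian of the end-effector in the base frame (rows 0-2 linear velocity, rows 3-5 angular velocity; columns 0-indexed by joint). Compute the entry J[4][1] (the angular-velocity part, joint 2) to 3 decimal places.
axis z_1 = (0.5000,-0.8660,0.0000); lever o_n−o_1 = (3.4821,-7.2272,4.9641)
cross product → J_v[:, 1] = (-4.2990,-2.4821,-0.5981)
J_ω[:, 1] = z_1
entry J[4][1] = -0.8660

-0.866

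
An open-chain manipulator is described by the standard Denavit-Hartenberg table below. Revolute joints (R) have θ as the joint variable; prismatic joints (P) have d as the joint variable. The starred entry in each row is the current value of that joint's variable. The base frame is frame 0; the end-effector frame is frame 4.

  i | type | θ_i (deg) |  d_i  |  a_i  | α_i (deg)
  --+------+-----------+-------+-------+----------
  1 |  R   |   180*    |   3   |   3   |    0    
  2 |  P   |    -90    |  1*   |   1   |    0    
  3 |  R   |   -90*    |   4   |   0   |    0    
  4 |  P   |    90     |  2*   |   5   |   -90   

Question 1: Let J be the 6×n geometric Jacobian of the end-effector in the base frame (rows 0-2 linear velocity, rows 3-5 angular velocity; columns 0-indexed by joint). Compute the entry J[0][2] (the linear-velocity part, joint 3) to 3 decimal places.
-5.000

axis z_2 = (0.0000,0.0000,1.0000); lever o_n−o_2 = (0.0000,5.0000,6.0000)
cross product → J_v[:, 2] = (-5.0000,0.0000,0.0000)
J_ω[:, 2] = z_2
entry J[0][2] = -5.0000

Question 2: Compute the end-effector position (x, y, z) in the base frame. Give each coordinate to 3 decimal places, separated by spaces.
-3.000 6.000 10.000

after link 1: o_1 = (-3.0000, 0.0000, 3.0000)
after link 2: o_2 = (-3.0000, 1.0000, 4.0000)
after link 3: o_3 = (-3.0000, 1.0000, 8.0000)
after link 4: o_4 = (-3.0000, 6.0000, 10.0000)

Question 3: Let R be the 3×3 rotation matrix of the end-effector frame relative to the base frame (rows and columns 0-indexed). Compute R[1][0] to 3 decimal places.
End-effector x-axis (col 0 of R) = (0.0000,1.0000,0.0000)
R[1][0] = 1.0000

1.000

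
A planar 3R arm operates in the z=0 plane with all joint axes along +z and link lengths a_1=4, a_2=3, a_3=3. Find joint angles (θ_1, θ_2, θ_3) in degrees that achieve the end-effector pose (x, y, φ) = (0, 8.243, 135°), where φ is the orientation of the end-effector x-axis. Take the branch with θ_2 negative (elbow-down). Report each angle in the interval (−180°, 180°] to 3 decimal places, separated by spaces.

89.995 -44.985 89.990

wrist centre = target − a_3·(cos φ, sin φ) = (2.1213, 6.1217)
cos θ_2 = (41.9750−4²−3²)/(2·4·3) = 0.7073; θ_2 = -44.9851° (elbow-down)
β = atan2(6.1217,2.1213) = 70.8875°; ψ = atan2(-2.1208,6.1219) = -19.1074°
θ_1 = β − ψ = 89.9949°
θ_3 = φ − θ_1 − θ_2 = 89.9903° (wrapped to (-180°,180°])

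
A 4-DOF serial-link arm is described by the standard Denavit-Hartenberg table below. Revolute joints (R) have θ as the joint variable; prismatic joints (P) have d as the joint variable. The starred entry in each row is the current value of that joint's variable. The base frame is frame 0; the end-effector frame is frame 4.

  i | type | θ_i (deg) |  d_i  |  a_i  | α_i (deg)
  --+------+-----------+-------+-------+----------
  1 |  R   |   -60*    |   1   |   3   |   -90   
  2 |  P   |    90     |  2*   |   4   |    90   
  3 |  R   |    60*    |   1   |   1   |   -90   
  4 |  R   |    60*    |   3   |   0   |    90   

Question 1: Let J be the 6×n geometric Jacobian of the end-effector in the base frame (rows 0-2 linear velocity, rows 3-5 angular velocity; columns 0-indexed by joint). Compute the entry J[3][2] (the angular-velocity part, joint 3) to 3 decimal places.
axis z_2 = (0.5000,-0.8660,0.0000); lever o_n−o_2 = (2.5490,0.3170,2.0981)
cross product → J_v[:, 2] = (-1.8170,-1.0490,2.3660)
J_ω[:, 2] = z_2
entry J[3][2] = 0.5000

0.500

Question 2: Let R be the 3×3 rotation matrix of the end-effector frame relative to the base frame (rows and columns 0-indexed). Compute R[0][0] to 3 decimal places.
-0.058

End-effector x-axis (col 0 of R) = (-0.0580,0.9665,-0.2500)
R[0][0] = -0.0580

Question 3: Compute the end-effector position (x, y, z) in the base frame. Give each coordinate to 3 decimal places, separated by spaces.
after link 1: o_1 = (1.5000, -2.5981, 1.0000)
after link 2: o_2 = (3.2321, -1.5981, -3.0000)
after link 3: o_3 = (4.4821, -2.0311, -3.5000)
after link 4: o_4 = (5.7811, -1.2811, -0.9019)

5.781 -1.281 -0.902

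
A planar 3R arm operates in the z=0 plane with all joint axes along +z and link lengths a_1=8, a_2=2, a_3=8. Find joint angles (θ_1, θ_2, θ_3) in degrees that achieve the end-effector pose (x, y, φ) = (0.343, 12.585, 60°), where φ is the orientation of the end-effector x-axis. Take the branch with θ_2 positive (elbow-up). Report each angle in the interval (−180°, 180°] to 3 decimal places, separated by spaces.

110.762 134.999 174.239

wrist centre = target − a_3·(cos φ, sin φ) = (-3.6570, 5.6568)
cos θ_2 = (45.3730−8²−2²)/(2·8·2) = -0.7071; θ_2 = 134.9989° (elbow-up)
β = atan2(5.6568,-3.6570) = 122.8818°; ψ = atan2(1.4142,6.5858) = 12.1197°
θ_1 = β − ψ = 110.7622°
θ_3 = φ − θ_1 − θ_2 = 174.2389° (wrapped to (-180°,180°])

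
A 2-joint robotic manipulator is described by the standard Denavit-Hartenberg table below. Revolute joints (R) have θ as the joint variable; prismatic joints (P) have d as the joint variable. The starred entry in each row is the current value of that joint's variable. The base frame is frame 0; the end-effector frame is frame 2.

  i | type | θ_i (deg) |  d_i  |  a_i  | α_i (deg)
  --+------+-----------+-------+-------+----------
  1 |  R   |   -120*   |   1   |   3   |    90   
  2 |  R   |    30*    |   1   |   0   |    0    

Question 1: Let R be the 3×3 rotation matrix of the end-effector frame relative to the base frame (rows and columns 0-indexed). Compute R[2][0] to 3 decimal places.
0.500

End-effector x-axis (col 0 of R) = (-0.4330,-0.7500,0.5000)
R[2][0] = 0.5000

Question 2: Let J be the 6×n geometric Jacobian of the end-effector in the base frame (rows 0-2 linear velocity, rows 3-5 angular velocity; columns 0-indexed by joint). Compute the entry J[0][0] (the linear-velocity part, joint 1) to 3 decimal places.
2.098

axis z_0 = ẑ; lever o_n−o_0 = (-2.3660,-2.0981,1.0000)
cross product → J_v[:, 0] = (2.0981,-2.3660,0.0000)
J_ω[:, 0] = z_0
entry J[0][0] = 2.0981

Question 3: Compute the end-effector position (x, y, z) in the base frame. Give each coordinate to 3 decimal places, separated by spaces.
-2.366 -2.098 1.000

after link 1: o_1 = (-1.5000, -2.5981, 1.0000)
after link 2: o_2 = (-2.3660, -2.0981, 1.0000)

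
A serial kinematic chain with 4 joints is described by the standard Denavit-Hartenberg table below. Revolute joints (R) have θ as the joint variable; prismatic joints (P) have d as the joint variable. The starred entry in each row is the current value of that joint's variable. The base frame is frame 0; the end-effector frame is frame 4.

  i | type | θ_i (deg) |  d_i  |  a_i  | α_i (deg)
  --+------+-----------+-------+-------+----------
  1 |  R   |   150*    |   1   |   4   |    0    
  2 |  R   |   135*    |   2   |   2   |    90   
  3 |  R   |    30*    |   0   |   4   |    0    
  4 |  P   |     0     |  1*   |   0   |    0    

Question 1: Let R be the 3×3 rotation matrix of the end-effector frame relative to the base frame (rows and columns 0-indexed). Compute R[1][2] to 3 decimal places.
-0.259

End-effector z-axis (col 2 of R) = (-0.9659,-0.2588,0.0000)
R[1][2] = -0.2588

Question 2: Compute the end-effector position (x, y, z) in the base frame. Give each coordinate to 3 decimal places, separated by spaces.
after link 1: o_1 = (-3.4641, 2.0000, 1.0000)
after link 2: o_2 = (-2.9465, 0.0681, 3.0000)
after link 3: o_3 = (-2.0499, -3.2779, 5.0000)
after link 4: o_4 = (-3.0158, -3.5367, 5.0000)

-3.016 -3.537 5.000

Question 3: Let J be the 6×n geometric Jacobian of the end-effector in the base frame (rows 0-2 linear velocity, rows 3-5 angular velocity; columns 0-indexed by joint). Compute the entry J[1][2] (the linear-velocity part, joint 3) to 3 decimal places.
axis z_2 = (-0.9659,-0.2588,0.0000); lever o_n−o_2 = (-0.0694,-3.6049,2.0000)
cross product → J_v[:, 2] = (-0.5176,1.9319,3.4641)
J_ω[:, 2] = z_2
entry J[1][2] = 1.9319

1.932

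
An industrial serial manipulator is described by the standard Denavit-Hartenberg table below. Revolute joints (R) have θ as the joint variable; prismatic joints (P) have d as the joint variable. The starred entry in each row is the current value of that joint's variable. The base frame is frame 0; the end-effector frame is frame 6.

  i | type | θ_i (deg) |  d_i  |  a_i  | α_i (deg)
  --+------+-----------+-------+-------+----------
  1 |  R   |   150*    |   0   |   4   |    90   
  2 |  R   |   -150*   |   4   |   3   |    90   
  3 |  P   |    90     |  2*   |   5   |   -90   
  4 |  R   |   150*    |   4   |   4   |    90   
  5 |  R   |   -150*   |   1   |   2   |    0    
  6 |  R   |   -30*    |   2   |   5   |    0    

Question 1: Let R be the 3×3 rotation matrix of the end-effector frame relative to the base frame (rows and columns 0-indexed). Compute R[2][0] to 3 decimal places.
End-effector x-axis (col 0 of R) = (0.6495,0.6250,0.4330)
R[2][0] = 0.4330

0.433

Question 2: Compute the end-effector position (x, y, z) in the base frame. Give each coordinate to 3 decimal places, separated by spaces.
after link 1: o_1 = (-3.4641, 2.0000, 0.0000)
after link 2: o_2 = (0.7859, 4.1651, -1.5000)
after link 3: o_3 = (4.1519, 7.9952, 0.2321)
after link 4: o_4 = (-1.4462, 7.2272, 0.5000)
after link 5: o_5 = (0.3038, 8.5263, 0.0000)
after link 6: o_6 = (3.3014, 12.9503, 0.6651)

3.301 12.950 0.665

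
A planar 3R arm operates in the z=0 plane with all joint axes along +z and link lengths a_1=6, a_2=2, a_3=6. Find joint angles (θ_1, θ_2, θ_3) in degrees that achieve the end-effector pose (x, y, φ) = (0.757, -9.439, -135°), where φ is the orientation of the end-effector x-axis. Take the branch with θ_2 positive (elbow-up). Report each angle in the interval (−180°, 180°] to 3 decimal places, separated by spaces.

wrist centre = target − a_3·(cos φ, sin φ) = (4.9996, -5.1964)
cos θ_2 = (51.9986−6²−2²)/(2·6·2) = 0.4999; θ_2 = 60.0040° (elbow-up)
β = atan2(-5.1964,4.9996) = -46.1053°; ψ = atan2(1.7321,6.9999) = 13.8987°
θ_1 = β − ψ = -60.0040°
θ_3 = φ − θ_1 − θ_2 = -135.0000° (wrapped to (-180°,180°])

-60.004 60.004 -135.000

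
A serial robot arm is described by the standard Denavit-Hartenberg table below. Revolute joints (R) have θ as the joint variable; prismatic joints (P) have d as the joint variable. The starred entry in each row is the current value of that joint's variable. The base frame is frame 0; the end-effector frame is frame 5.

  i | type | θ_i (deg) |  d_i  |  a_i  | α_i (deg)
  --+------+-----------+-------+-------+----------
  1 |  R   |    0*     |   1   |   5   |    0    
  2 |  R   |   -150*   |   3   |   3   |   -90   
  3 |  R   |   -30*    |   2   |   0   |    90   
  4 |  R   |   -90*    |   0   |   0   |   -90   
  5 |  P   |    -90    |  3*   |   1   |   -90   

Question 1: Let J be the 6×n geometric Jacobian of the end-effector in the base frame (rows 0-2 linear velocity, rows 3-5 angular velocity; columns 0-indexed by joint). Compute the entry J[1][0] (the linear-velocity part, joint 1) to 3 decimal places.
1.585

axis z_0 = ẑ; lever o_n−o_0 = (1.5849,-4.2811,6.3660)
cross product → J_v[:, 0] = (4.2811,1.5849,-0.0000)
J_ω[:, 0] = z_0
entry J[1][0] = 1.5849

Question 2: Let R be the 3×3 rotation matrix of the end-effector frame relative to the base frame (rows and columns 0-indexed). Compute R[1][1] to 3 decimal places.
End-effector y-axis (col 1 of R) = (0.7500,0.4330,-0.5000)
R[1][1] = 0.4330

0.433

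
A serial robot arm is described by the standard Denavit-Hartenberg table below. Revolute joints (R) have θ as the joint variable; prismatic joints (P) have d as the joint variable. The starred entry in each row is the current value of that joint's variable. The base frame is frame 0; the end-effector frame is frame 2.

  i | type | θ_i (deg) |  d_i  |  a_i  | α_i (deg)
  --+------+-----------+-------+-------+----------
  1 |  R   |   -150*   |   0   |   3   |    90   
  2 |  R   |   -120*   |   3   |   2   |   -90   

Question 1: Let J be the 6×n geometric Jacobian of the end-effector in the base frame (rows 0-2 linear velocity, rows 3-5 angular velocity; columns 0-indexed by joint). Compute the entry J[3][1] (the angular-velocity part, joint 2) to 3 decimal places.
axis z_1 = (-0.5000,0.8660,0.0000); lever o_n−o_1 = (-0.6340,3.0981,-1.7321)
cross product → J_v[:, 1] = (-1.5000,-0.8660,-1.0000)
J_ω[:, 1] = z_1
entry J[3][1] = -0.5000

-0.500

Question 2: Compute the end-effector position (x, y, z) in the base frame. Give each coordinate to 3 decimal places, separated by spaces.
after link 1: o_1 = (-2.5981, -1.5000, 0.0000)
after link 2: o_2 = (-3.2321, 1.5981, -1.7321)

-3.232 1.598 -1.732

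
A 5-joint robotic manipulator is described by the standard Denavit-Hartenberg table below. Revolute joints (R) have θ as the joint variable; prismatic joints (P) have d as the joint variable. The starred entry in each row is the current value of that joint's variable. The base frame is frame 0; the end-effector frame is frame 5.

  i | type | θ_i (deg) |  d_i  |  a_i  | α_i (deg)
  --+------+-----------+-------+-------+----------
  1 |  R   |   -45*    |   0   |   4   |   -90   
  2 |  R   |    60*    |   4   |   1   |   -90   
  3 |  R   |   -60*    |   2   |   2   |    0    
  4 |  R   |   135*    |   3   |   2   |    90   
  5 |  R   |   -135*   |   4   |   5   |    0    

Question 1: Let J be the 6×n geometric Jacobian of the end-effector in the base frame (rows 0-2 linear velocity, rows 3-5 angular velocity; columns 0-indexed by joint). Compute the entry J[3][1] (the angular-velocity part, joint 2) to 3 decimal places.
0.707

axis z_1 = (0.7071,0.7071,0.0000); lever o_n−o_1 = (6.8698,4.7982,-5.4662)
cross product → J_v[:, 1] = (-3.8652,3.8652,-1.4649)
J_ω[:, 1] = z_1
entry J[3][1] = 0.7071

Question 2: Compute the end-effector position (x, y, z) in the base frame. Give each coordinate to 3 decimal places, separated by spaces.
after link 1: o_1 = (2.8284, -2.8284, 0.0000)
after link 2: o_2 = (6.0104, -0.3536, -0.8660)
after link 3: o_3 = (6.3640, 1.7424, -2.7321)
after link 4: o_4 = (3.3438, 2.0305, -4.6803)
after link 5: o_5 = (9.6983, 1.9698, -5.4662)

9.698 1.970 -5.466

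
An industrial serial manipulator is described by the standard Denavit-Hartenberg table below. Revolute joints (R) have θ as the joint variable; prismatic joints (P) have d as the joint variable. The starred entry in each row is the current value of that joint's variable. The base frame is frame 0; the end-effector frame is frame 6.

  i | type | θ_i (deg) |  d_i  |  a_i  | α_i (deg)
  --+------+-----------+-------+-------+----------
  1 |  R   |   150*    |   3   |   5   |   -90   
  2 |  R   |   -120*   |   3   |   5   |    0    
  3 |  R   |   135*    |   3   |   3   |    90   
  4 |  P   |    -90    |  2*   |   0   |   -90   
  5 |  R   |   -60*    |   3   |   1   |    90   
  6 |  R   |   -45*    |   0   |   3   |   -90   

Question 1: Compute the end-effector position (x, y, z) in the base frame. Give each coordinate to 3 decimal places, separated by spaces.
after link 1: o_1 = (-4.3301, 2.5000, 3.0000)
after link 2: o_2 = (-3.6651, -1.3481, 7.3301)
after link 3: o_3 = (-7.6746, -2.4973, 6.5537)
after link 4: o_4 = (-8.1229, -2.2384, 8.4855)
after link 5: o_5 = (-10.5766, -0.2445, 8.5456)
after link 6: o_6 = (-8.6835, -0.1127, 10.8691)

-8.683 -0.113 10.869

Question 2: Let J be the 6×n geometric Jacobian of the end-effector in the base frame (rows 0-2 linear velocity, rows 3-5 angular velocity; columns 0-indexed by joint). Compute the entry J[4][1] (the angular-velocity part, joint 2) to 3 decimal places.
-0.866

axis z_1 = (-0.5000,-0.8660,0.0000); lever o_n−o_1 = (-4.3534,-2.6127,7.8691)
cross product → J_v[:, 1] = (-6.8149,3.9346,-2.4638)
J_ω[:, 1] = z_1
entry J[4][1] = -0.8660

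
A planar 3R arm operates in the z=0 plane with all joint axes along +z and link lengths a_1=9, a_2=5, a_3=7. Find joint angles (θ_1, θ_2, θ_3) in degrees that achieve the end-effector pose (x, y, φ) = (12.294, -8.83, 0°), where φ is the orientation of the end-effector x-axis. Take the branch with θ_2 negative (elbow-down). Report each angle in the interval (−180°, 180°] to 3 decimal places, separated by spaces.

wrist centre = target − a_3·(cos φ, sin φ) = (5.2940, -8.8300)
cos θ_2 = (105.9953−9²−5²)/(2·9·5) = -0.0001; θ_2 = -90.0030° (elbow-down)
β = atan2(-8.8300,5.2940) = -59.0553°; ψ = atan2(-5.0000,8.9997) = -29.0553°
θ_1 = β − ψ = -30.0000°
θ_3 = φ − θ_1 − θ_2 = 120.0030° (wrapped to (-180°,180°])

-30.000 -90.003 120.003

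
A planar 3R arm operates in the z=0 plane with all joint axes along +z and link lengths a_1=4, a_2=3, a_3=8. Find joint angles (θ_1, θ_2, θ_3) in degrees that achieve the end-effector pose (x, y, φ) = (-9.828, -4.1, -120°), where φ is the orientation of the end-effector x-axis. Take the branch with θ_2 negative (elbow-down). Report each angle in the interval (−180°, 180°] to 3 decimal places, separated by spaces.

173.236 -45.021 111.785

wrist centre = target − a_3·(cos φ, sin φ) = (-5.8280, 2.8282)
cos θ_2 = (41.9643−4²−3²)/(2·4·3) = 0.7068; θ_2 = -45.0211° (elbow-down)
β = atan2(2.8282,-5.8280) = 154.1137°; ψ = atan2(-2.1221,6.1205) = -19.1223°
θ_1 = β − ψ = 173.2360°
θ_3 = φ − θ_1 − θ_2 = 111.7850° (wrapped to (-180°,180°])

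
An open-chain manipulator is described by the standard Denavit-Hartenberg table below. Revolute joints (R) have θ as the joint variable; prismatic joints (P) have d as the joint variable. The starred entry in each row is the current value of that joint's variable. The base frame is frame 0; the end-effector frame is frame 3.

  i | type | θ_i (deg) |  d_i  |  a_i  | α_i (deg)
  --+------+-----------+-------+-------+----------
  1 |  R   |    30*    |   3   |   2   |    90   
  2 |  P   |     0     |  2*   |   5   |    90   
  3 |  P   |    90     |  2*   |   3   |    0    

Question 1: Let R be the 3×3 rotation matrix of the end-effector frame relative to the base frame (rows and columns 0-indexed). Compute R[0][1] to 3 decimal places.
End-effector y-axis (col 1 of R) = (-0.8660,-0.5000,0.0000)
R[0][1] = -0.8660

-0.866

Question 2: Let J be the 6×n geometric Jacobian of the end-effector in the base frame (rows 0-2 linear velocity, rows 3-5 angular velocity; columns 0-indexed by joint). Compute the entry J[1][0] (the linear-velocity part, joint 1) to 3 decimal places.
8.562

axis z_0 = ẑ; lever o_n−o_0 = (8.5622,-0.8301,1.0000)
cross product → J_v[:, 0] = (0.8301,8.5622,-0.0000)
J_ω[:, 0] = z_0
entry J[1][0] = 8.5622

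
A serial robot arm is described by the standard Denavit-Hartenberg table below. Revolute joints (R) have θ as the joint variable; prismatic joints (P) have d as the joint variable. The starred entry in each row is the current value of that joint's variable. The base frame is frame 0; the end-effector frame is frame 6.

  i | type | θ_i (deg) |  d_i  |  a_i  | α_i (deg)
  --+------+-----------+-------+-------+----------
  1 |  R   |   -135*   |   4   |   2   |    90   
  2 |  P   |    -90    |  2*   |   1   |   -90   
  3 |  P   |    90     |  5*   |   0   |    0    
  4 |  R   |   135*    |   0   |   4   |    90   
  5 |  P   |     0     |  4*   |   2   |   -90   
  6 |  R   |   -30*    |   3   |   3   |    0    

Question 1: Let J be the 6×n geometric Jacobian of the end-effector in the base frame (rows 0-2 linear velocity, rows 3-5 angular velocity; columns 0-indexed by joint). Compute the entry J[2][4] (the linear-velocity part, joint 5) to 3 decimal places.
prismatic axis z_4 = (0.5000,-0.5000,0.7071)
J_v[:, 4] = z_4; J_ω[:, 4] = (0,0,0)
entry J[2][4] = 0.7071

0.707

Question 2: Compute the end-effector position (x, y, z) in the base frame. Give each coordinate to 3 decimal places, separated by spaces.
after link 1: o_1 = (-1.4142, -1.4142, 4.0000)
after link 2: o_2 = (-2.8284, -0.0000, 3.0000)
after link 3: o_3 = (-6.3640, -3.5355, 3.0000)
after link 4: o_4 = (-8.3640, -1.5355, 5.8284)
after link 5: o_5 = (-7.3640, -2.5355, 10.0711)
after link 6: o_6 = (-10.0343, -4.1078, 12.9688)

-10.034 -4.108 12.969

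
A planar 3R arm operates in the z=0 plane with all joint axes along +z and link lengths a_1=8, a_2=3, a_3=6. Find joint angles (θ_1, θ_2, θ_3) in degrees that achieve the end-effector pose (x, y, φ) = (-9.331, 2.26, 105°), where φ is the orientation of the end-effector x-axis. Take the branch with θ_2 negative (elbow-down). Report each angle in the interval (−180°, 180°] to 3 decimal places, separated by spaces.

-134.999 -90.001 -29.999

wrist centre = target − a_3·(cos φ, sin φ) = (-7.7781, -3.5356)
cos θ_2 = (72.9988−8²−3²)/(2·8·3) = -0.0000; θ_2 = -90.0015° (elbow-down)
β = atan2(-3.5356,-7.7781) = -155.5557°; ψ = atan2(-3.0000,7.9999) = -20.5562°
θ_1 = β − ψ = -134.9994°
θ_3 = φ − θ_1 − θ_2 = -29.9991° (wrapped to (-180°,180°])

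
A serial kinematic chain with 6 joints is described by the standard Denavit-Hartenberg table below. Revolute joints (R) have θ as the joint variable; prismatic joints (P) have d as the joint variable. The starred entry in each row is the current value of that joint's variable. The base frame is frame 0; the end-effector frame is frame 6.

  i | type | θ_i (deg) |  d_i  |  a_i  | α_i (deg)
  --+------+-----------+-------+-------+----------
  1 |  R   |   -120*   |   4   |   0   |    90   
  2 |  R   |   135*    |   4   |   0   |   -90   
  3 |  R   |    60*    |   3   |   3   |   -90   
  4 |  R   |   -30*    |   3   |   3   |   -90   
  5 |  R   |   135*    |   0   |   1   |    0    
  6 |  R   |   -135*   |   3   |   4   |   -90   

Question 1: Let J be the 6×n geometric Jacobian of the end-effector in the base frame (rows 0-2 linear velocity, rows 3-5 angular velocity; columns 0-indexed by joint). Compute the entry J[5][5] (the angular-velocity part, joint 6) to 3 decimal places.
0.789

axis z_5 = (0.1572,-0.5937,0.7891); lever o_n−o_5 = (4.3892,-0.9958,2.1780)
cross product → J_v[:, 5] = (-0.5073,3.1213,2.4495)
J_ω[:, 5] = z_5
entry J[5][5] = 0.7891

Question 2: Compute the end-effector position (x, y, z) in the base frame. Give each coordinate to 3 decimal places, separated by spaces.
7.302 1.122 3.605

after link 1: o_1 = (0.0000, 0.0000, 4.0000)
after link 2: o_2 = (-3.4641, 2.0000, 4.0000)
after link 3: o_3 = (0.3769, 3.4566, 2.9393)
after link 4: o_4 = (3.6955, 1.7047, 0.9601)
after link 5: o_5 = (2.9133, 2.1176, 1.4266)
after link 6: o_6 = (7.3025, 1.1218, 3.6046)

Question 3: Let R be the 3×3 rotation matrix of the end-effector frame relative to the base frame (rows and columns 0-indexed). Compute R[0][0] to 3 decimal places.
End-effector x-axis (col 0 of R) = (0.9794,0.1964,-0.0474)
R[0][0] = 0.9794

0.979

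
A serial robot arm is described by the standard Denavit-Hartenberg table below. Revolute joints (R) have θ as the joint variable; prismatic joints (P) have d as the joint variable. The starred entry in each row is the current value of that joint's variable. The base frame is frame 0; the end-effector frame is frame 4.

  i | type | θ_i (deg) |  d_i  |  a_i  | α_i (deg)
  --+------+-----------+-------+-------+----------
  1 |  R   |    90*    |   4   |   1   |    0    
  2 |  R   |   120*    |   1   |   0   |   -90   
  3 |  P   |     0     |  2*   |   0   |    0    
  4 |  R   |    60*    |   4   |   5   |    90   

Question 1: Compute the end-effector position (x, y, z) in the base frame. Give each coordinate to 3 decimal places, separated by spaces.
after link 1: o_1 = (0.0000, 1.0000, 4.0000)
after link 2: o_2 = (0.0000, 1.0000, 5.0000)
after link 3: o_3 = (1.0000, -0.7321, 5.0000)
after link 4: o_4 = (0.8349, -5.4462, 0.6699)

0.835 -5.446 0.670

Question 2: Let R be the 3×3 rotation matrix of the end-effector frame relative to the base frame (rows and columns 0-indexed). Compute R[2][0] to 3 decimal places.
End-effector x-axis (col 0 of R) = (-0.4330,-0.2500,-0.8660)
R[2][0] = -0.8660

-0.866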